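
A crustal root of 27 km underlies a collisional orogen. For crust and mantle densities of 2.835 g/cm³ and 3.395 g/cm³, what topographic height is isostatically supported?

Isostatic balance requires: ρ_c h = (ρ_m − ρ_c) r.
h = r (ρ_m − ρ_c) / ρ_c = 27 km × (3.395 − 2.835) / 2.835 = 5.33 km.

5.33 km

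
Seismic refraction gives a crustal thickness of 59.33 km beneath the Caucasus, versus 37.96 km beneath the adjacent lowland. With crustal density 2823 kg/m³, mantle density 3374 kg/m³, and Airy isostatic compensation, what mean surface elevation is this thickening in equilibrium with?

Excess crust Δ = 59.33 km − 37.96 km = 21.37 km, split between elevation h and root r with h + r = Δ.
Airy balance ρ_c h = (ρ_m − ρ_c) r gives r = h ρ_c/(ρ_m − ρ_c), so h (1 + ρ_c/(ρ_m − ρ_c)) = Δ, i.e. h = Δ (ρ_m − ρ_c)/ρ_m.
h = 21.37 km × 551/3374 = 3.49 km.

3.49 km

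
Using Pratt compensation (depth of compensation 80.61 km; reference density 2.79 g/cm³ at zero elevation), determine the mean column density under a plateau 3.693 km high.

Pratt balance: ρ_ref D = ρ (D + h).
ρ = ρ_ref D/(D + h) = 2.79 × 80.61 km/(80.61 km + 3.693 km) = 2.67 g/cm³.

2.67 g/cm³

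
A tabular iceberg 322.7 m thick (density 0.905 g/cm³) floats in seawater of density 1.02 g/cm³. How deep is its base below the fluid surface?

Draft d = t ρ_obj/ρ_fluid = 322.7 m × 0.905/1.02 = 286 m.

286 m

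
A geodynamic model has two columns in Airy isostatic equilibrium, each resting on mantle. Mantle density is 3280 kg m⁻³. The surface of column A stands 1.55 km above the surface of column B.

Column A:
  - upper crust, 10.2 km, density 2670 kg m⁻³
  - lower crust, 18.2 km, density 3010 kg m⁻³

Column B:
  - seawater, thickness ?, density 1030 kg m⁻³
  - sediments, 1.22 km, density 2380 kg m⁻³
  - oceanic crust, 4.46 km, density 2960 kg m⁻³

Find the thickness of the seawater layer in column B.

1.57 km

Take the compensation level at the base of the deeper column (depth z_c below the surface of column A) and equate Σ ρ_i t_i down to z_c; mantle fills any gap and the z_c terms cancel.
Column A: 10.2×2670 + 18.2×3010 + (z_c − 28.4)×3280
Column B: 1.55×0 + x×1030 + 1.22×2380 + 4.46×2960 + (z_c − 1.55 − 5.68 − x)×3280
The z_c×3280 term appears on both sides and cancels. Collect the known terms of each column as K = Σ(ρt)_known − 3280 × (depth of known layers): K_A = 82016 − 3280×28.4 = −11136; K_B = 16105.2 − 3280×(1.55 + 5.68) = −7609.2.
Balance: K_A = K_B − x×(3280 − 1030), so x = (K_B − K_A)/(3280 − 1030) = 3526.8/2250 = 1.57 km.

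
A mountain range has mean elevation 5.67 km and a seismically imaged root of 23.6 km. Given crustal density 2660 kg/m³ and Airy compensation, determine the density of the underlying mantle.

3300 kg/m³

Airy balance: ρ_c h = (ρ_m − ρ_c) r → ρ_m = ρ_c (1 + h/r).
ρ_m = 2660 × (1 + 5.67 km/23.6 km) = 3300 kg/m³.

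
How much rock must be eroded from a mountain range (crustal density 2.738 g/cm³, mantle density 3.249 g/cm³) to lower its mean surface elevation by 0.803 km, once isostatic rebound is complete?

Net drop Δ = e − u = e − e ρ_c/ρ_m = e (ρ_m − ρ_c)/ρ_m.
e = Δ ρ_m/(ρ_m − ρ_c) = 0.803 km × 3.249/0.511 = 5.11 km.

5.11 km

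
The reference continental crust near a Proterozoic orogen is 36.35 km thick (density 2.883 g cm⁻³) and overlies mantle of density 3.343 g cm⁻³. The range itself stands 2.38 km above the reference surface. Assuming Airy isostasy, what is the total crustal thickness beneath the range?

53.6 km

Root depth r = h ρ_c / (ρ_m − ρ_c) = 2.38 km × 2.883 / 0.46 = 14.92 km.
Total thickness = T + h + r = 36.35 km + 2.38 km + 14.92 km = 53.6 km.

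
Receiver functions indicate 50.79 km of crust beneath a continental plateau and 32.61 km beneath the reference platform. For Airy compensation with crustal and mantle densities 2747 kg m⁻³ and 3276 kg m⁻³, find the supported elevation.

2.94 km

Excess crust Δ = 50.79 km − 32.61 km = 18.18 km, split between elevation h and root r with h + r = Δ.
Airy balance ρ_c h = (ρ_m − ρ_c) r gives r = h ρ_c/(ρ_m − ρ_c), so h (1 + ρ_c/(ρ_m − ρ_c)) = Δ, i.e. h = Δ (ρ_m − ρ_c)/ρ_m.
h = 18.18 km × 529/3276 = 2.94 km.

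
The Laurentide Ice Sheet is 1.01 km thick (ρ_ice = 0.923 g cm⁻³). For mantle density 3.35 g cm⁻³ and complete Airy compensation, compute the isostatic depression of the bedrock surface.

By Archimedes' principle applied to the lithosphere: the ice load ρ_ice t is balanced by mantle displaced below, ρ_m s.
s = t ρ_ice / ρ_m = 1.01 km × 0.923/3.35 = 0.278 km.

0.278 km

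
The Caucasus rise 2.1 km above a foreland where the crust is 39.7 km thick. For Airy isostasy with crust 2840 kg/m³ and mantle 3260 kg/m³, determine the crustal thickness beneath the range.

Root depth r = h ρ_c / (ρ_m − ρ_c) = 2.1 km × 2840 / 420 = 14.2 km.
Total thickness = T + h + r = 39.7 km + 2.1 km + 14.2 km = 56 km.

56 km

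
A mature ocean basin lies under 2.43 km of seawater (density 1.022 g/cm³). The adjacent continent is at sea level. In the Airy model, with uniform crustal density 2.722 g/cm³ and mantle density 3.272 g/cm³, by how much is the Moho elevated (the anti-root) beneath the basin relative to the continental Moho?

7.51 km

For local isostatic compensation: replacing crust with seawater at the top is compensated by replacing crust with mantle at the base: d (ρ_c − ρ_w) = a (ρ_m − ρ_c).
a = d (ρ_c − ρ_w)/(ρ_m − ρ_c) = 2.43 km × 1.7/0.55 = 7.51 km.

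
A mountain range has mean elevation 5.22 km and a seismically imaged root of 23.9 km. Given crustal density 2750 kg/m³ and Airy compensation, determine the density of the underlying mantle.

Airy balance: ρ_c h = (ρ_m − ρ_c) r → ρ_m = ρ_c (1 + h/r).
ρ_m = 2750 × (1 + 5.22 km/23.9 km) = 3350 kg/m³.

3350 kg/m³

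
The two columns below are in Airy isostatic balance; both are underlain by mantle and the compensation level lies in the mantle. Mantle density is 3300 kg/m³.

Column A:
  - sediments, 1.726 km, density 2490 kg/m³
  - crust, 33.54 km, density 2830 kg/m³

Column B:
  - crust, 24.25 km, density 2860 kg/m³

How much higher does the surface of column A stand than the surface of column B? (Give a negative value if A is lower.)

1.97 km

For any compensation level in the mantle, the mantle terms cancel and isostasy reduces to e = (Σt_A − Σt_B) − (Σ(ρt)_A − Σ(ρt)_B) / ρ_m.
Σt_A = 35.266 km; Σt_B = 24.25 km; Σ(ρt)_A = 99215.94; Σ(ρt)_B = 69355 (in km·kg/m³).
e = (35.266 − 24.25) − (99215.94 − 69355) / 3300 = 1.97 km.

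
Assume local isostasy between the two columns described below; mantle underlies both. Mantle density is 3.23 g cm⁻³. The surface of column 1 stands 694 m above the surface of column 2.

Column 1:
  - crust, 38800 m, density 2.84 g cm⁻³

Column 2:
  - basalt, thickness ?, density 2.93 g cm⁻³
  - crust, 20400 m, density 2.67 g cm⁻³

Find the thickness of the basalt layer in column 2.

4890 m

Take the compensation level at the base of the deeper column (depth z_c below the surface of column 1) and equate Σ ρ_i t_i down to z_c; mantle fills any gap and the z_c terms cancel.
Column 1: 38800×2.84 + (z_c − 38800)×3.23
Column 2: 694×0 + x×2.93 + 20400×2.67 + (z_c − 694 − 20400 − x)×3.23
The z_c×3.23 term appears on both sides and cancels. Collect the known terms of each column as K = Σ(ρt)_known − 3.23 × (depth of known layers): K_1 = 110192 − 3.23×38800 = −15132; K_2 = 54468 − 3.23×(694 + 20400) = −13665.62.
Balance: K_1 = K_2 − x×(3.23 − 2.93), so x = (K_2 − K_1)/(3.23 − 2.93) = 1466.38/0.3 = 4890 m.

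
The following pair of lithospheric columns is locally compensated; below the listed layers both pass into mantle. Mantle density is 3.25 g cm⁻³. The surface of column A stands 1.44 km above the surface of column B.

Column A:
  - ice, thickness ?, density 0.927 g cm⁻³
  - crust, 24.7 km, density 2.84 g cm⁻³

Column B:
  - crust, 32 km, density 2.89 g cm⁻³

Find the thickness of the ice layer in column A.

Take the compensation level at the base of the deeper column (depth z_c below the surface of column A) and equate Σ ρ_i t_i down to z_c; mantle fills any gap and the z_c terms cancel.
Column A: x×0.927 + 24.7×2.84 + (z_c − 24.7 − x)×3.25
Column B: 1.44×0 + 32×2.89 + (z_c − 1.44 − 32)×3.25
The z_c×3.25 term appears on both sides and cancels. Collect the known terms of each column as K = Σ(ρt)_known − 3.25 × (depth of known layers): K_A = 70.148 − 3.25×24.7 = −10.127; K_B = 92.48 − 3.25×(1.44 + 32) = −16.2.
Balance: K_A − x×(3.25 − 0.927) = K_B, so x = (K_A − K_B)/(3.25 − 0.927) = 6.073/2.323 = 2.61 km.

2.61 km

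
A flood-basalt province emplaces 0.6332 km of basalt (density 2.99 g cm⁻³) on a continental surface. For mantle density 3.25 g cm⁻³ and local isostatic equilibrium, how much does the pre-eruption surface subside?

0.583 km

Subaerial loading: s = t ρ_load / ρ_m.
s = 0.6332 km × 2.99/3.25 = 0.583 km.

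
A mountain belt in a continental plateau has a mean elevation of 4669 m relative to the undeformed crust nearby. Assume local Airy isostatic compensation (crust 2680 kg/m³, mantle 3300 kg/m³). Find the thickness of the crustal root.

20200 m

In Airy isostatic equilibrium: the weight of the topography is balanced by the buoyancy of the root, ρ_c h = (ρ_m − ρ_c) r.
r = h · ρ_c / (ρ_m − ρ_c) = 4669 m × 2680 / (3300 − 2680) = 20200 m.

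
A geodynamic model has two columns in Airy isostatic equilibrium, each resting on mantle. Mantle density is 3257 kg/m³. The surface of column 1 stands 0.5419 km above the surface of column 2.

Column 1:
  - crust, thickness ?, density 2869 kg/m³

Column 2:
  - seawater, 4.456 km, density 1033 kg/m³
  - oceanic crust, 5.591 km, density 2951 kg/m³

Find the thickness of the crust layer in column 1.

Take the compensation level at the base of the deeper column (depth z_c below the surface of column 1) and equate Σ ρ_i t_i down to z_c; mantle fills any gap and the z_c terms cancel.
Column 1: x×2869 + (z_c − 0 − x)×3257
Column 2: 0.5419×0 + 4.456×1033 + 5.591×2951 + (z_c − 0.5419 − 10.047)×3257
The z_c×3257 term appears on both sides and cancels. Collect the known terms of each column as K = Σ(ρt)_known − 3257 × (depth of known layers): K_1 = 0 − 3257×0 = 0; K_2 = 21102.089 − 3257×(0.5419 + 10.047) = −13385.9583.
Balance: K_1 − x×(3257 − 2869) = K_2, so x = (K_1 − K_2)/(3257 − 2869) = 13386/388 = 34.5 km.

34.5 km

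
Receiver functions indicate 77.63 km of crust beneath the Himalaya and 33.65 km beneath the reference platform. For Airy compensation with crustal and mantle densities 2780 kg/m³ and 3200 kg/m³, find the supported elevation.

5.77 km

Excess crust Δ = 77.63 km − 33.65 km = 43.98 km, split between elevation h and root r with h + r = Δ.
Airy balance ρ_c h = (ρ_m − ρ_c) r gives r = h ρ_c/(ρ_m − ρ_c), so h (1 + ρ_c/(ρ_m − ρ_c)) = Δ, i.e. h = Δ (ρ_m − ρ_c)/ρ_m.
h = 43.98 km × 420/3200 = 5.77 km.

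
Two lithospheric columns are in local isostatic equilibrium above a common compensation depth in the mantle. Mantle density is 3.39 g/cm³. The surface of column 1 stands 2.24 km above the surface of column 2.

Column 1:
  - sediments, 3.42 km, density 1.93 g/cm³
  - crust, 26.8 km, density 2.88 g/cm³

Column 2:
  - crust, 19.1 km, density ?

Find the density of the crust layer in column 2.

Take the compensation level at the base of the deeper column (depth z_c below the surface of column 1) and equate Σ ρ_i t_i down to z_c; mantle fills any gap and the z_c terms cancel.
Column 1: 3.42×1.93 + 26.8×2.88 + (z_c − 30.22)×3.39
Column 2: 2.24×0 + 19.1×ρ + (z_c − 2.24 − 19.1)×3.39
The z_c×3.39 term appears on both sides and cancels. Collect the known terms of each column as K = Σ(ρt)_known − 3.39 × (depth of known layers): K_1 = 83.7846 − 3.39×30.22 = −18.6612; K_2 = 0 − 3.39×(2.24 + 19.1) = −72.3426.
Balance: K_1 = K_2 + 19.1×ρ, so ρ = (K_1 − K_2)/19.1 = 53.6814/19.1 = 2.81 g/cm³.

2.81 g/cm³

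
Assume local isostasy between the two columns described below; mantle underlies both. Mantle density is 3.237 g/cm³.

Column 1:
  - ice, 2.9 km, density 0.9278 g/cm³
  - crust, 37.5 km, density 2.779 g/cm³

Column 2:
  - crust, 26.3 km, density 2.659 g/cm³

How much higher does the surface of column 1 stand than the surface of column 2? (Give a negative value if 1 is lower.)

For any compensation level in the mantle, the mantle terms cancel and isostasy reduces to e = (Σt_1 − Σt_2) − (Σ(ρt)_1 − Σ(ρt)_2) / ρ_m.
Σt_1 = 40.4 km; Σt_2 = 26.3 km; Σ(ρt)_1 = 106.90312; Σ(ρt)_2 = 69.9317 (in km·g/cm³).
e = (40.4 − 26.3) − (106.90312 − 69.9317) / 3.237 = 2.68 km.

2.68 km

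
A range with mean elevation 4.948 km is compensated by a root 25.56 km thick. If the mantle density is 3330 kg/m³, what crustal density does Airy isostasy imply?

2790 kg/m³

ρ_c h = (ρ_m − ρ_c) r → ρ_c (h + r) = ρ_m r → ρ_c = ρ_m r / (h + r).
ρ_c = 3330 × 25.56 km / (4.948 km + 25.56 km) = 2790 kg/m³.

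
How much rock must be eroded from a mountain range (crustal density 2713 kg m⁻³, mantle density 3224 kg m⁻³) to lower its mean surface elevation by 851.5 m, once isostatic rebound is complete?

5370 m

Net drop Δ = e − u = e − e ρ_c/ρ_m = e (ρ_m − ρ_c)/ρ_m.
e = Δ ρ_m/(ρ_m − ρ_c) = 851.5 m × 3224/511 = 5370 m.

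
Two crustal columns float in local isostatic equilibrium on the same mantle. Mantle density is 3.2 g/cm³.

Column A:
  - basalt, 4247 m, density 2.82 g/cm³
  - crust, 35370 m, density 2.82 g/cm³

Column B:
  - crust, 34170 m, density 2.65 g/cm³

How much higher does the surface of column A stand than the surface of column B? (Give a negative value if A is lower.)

−1170 m

For any compensation level in the mantle, the mantle terms cancel and isostasy reduces to e = (Σt_A − Σt_B) − (Σ(ρt)_A − Σ(ρt)_B) / ρ_m.
Σt_A = 39617 m; Σt_B = 34170 m; Σ(ρt)_A = 111719.94; Σ(ρt)_B = 90550.5 (in m·g/cm³).
e = (39617 − 34170) − (111719.94 − 90550.5) / 3.2 = −1170 m.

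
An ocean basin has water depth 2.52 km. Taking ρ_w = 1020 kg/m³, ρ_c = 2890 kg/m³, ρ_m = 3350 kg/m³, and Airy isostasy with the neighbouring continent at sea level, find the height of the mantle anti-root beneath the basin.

By Archimedes' principle applied to the lithosphere: replacing crust with seawater at the top is compensated by replacing crust with mantle at the base: d (ρ_c − ρ_w) = a (ρ_m − ρ_c).
a = d (ρ_c − ρ_w)/(ρ_m − ρ_c) = 2.52 km × 1870/460 = 10.2 km.

10.2 km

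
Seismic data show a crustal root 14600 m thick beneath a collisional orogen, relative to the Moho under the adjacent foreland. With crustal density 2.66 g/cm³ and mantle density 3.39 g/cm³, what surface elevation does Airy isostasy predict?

4010 m

Equating mass per unit area of the two columns: ρ_c h = (ρ_m − ρ_c) r.
h = r (ρ_m − ρ_c) / ρ_c = 14600 m × (3.39 − 2.66) / 2.66 = 4010 m.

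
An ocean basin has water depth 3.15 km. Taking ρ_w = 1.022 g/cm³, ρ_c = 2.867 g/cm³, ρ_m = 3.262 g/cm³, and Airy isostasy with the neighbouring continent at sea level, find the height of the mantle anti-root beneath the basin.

In Airy isostatic equilibrium: replacing crust with seawater at the top is compensated by replacing crust with mantle at the base: d (ρ_c − ρ_w) = a (ρ_m − ρ_c).
a = d (ρ_c − ρ_w)/(ρ_m − ρ_c) = 3.15 km × 1.845/0.395 = 14.7 km.

14.7 km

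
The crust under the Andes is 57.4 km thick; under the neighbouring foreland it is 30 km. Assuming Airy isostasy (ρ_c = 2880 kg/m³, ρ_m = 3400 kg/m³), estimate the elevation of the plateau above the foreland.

Excess crust Δ = 57.4 km − 30 km = 27.4 km, split between elevation h and root r with h + r = Δ.
Airy balance ρ_c h = (ρ_m − ρ_c) r gives r = h ρ_c/(ρ_m − ρ_c), so h (1 + ρ_c/(ρ_m − ρ_c)) = Δ, i.e. h = Δ (ρ_m − ρ_c)/ρ_m.
h = 27.4 km × 520/3400 = 4.19 km.

4.19 km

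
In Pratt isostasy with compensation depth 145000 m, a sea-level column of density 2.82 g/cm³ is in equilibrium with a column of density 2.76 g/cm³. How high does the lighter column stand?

ρ_ref D = ρ (D + h) → h = D (ρ_ref − ρ)/ρ.
h = 145000 m × (2.82 − 2.76)/2.76 = 3150 m.

3150 m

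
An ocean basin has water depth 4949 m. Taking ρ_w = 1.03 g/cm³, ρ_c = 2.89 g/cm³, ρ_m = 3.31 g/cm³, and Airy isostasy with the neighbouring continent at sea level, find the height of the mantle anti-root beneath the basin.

21900 m

For local isostatic compensation: replacing crust with seawater at the top is compensated by replacing crust with mantle at the base: d (ρ_c − ρ_w) = a (ρ_m − ρ_c).
a = d (ρ_c − ρ_w)/(ρ_m − ρ_c) = 4949 m × 1.86/0.42 = 21900 m.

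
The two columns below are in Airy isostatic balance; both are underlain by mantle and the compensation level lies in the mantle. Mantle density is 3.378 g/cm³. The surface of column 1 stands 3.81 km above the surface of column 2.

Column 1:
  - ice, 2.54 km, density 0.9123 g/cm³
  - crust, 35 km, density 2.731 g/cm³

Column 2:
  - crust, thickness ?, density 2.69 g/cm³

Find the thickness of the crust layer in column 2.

Take the compensation level at the base of the deeper column (depth z_c below the surface of column 1) and equate Σ ρ_i t_i down to z_c; mantle fills any gap and the z_c terms cancel.
Column 1: 2.54×0.9123 + 35×2.731 + (z_c − 37.54)×3.378
Column 2: 3.81×0 + x×2.69 + (z_c − 3.81 − 0 − x)×3.378
The z_c×3.378 term appears on both sides and cancels. Collect the known terms of each column as K = Σ(ρt)_known − 3.378 × (depth of known layers): K_1 = 97.902242 − 3.378×37.54 = −28.907878; K_2 = 0 − 3.378×(3.81 + 0) = −12.87018.
Balance: K_1 = K_2 − x×(3.378 − 2.69), so x = (K_2 − K_1)/(3.378 − 2.69) = 16.0377/0.688 = 23.3 km.

23.3 km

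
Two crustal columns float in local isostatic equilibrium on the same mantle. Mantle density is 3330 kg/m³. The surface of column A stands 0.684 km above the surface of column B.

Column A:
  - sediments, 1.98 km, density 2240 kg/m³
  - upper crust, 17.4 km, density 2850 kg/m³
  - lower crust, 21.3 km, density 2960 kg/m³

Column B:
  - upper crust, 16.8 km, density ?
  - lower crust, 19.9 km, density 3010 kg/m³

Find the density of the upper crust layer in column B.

2750 kg/m³

Take the compensation level at the base of the deeper column (depth z_c below the surface of column A) and equate Σ ρ_i t_i down to z_c; mantle fills any gap and the z_c terms cancel.
Column A: 1.98×2240 + 17.4×2850 + 21.3×2960 + (z_c − 40.68)×3330
Column B: 0.684×0 + 16.8×ρ + 19.9×3010 + (z_c − 0.684 − 36.7)×3330
The z_c×3330 term appears on both sides and cancels. Collect the known terms of each column as K = Σ(ρt)_known − 3330 × (depth of known layers): K_A = 117073.2 − 3330×40.68 = −18391.2; K_B = 59899 − 3330×(0.684 + 36.7) = −64589.72.
Balance: K_A = K_B + 16.8×ρ, so ρ = (K_A − K_B)/16.8 = 46198.5/16.8 = 2750 kg/m³.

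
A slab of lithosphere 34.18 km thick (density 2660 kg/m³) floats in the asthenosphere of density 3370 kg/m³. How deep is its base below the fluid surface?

Draft d = t ρ_obj/ρ_fluid = 34.18 km × 2660/3370 = 27 km.

27 km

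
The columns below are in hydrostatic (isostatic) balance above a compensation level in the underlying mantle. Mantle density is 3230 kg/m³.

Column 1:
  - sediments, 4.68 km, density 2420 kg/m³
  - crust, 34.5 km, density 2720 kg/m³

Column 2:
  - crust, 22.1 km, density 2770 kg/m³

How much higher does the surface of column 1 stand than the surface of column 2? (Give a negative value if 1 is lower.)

For any compensation level in the mantle, the mantle terms cancel and isostasy reduces to e = (Σt_1 − Σt_2) − (Σ(ρt)_1 − Σ(ρt)_2) / ρ_m.
Σt_1 = 39.18 km; Σt_2 = 22.1 km; Σ(ρt)_1 = 105165.6; Σ(ρt)_2 = 61217 (in km·kg/m³).
e = (39.18 − 22.1) − (105165.6 − 61217) / 3230 = 3.47 km.

3.47 km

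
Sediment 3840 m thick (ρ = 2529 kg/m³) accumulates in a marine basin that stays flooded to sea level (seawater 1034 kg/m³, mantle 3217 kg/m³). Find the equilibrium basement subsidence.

2630 m

Submarine loading: the sediment displaces seawater, and the subsidence is in turn flooded, so s (ρ_m − ρ_w) = t (ρ_sed − ρ_w).
s = 3840 m × (2529 − 1034) / (3217 − 1034) = 2630 m.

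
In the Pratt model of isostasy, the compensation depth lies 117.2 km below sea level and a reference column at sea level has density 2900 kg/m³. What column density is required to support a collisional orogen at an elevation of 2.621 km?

Pratt balance: ρ_ref D = ρ (D + h).
ρ = ρ_ref D/(D + h) = 2900 × 117.2 km/(117.2 km + 2.621 km) = 2840 kg/m³.

2840 kg/m³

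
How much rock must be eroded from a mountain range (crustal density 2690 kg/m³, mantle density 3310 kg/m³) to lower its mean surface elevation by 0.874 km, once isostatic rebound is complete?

Net drop Δ = e − u = e − e ρ_c/ρ_m = e (ρ_m − ρ_c)/ρ_m.
e = Δ ρ_m/(ρ_m − ρ_c) = 0.874 km × 3310/620 = 4.67 km.

4.67 km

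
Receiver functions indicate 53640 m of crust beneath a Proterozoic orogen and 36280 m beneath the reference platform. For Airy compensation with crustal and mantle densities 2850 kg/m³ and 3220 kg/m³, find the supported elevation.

Excess crust Δ = 53640 m − 36280 m = 17360 m, split between elevation h and root r with h + r = Δ.
Airy balance ρ_c h = (ρ_m − ρ_c) r gives r = h ρ_c/(ρ_m − ρ_c), so h (1 + ρ_c/(ρ_m − ρ_c)) = Δ, i.e. h = Δ (ρ_m − ρ_c)/ρ_m.
h = 17360 m × 370/3220 = 1990 m.

1990 m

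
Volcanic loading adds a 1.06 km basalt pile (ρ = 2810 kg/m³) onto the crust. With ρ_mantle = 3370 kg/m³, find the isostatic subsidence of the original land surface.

0.884 km

Subaerial loading: s = t ρ_load / ρ_m.
s = 1.06 km × 2810/3370 = 0.884 km.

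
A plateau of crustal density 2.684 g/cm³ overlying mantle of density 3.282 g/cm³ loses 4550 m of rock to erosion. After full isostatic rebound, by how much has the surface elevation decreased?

829 m

Rebound u = e ρ_c/ρ_m = 4550 m × 2.684/3.282 = 3721 m.
Net surface drop = e − u = 4550 m − 3721 m = e (ρ_m − ρ_c)/ρ_m = 829 m.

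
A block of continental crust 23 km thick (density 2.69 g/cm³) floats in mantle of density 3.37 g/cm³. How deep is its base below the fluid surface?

18.4 km

Draft d = t ρ_obj/ρ_fluid = 23 km × 2.69/3.37 = 18.4 km.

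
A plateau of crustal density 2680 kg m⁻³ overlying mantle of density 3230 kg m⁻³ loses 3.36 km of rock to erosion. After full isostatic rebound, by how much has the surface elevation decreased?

0.572 km

Rebound u = e ρ_c/ρ_m = 3.36 km × 2680/3230 = 2.788 km.
Net surface drop = e − u = 3.36 km − 2.788 km = e (ρ_m − ρ_c)/ρ_m = 0.572 km.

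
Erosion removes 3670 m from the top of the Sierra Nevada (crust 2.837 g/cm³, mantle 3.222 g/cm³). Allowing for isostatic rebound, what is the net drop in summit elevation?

Rebound u = e ρ_c/ρ_m = 3670 m × 2.837/3.222 = 3231 m.
Net surface drop = e − u = 3670 m − 3231 m = e (ρ_m − ρ_c)/ρ_m = 439 m.

439 m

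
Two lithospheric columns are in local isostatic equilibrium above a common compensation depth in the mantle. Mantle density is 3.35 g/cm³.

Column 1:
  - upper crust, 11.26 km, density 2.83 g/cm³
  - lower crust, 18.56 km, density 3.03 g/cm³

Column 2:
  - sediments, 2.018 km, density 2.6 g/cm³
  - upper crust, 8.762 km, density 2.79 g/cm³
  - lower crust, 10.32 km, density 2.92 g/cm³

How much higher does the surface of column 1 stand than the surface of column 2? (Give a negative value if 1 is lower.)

0.28 km

For any compensation level in the mantle, the mantle terms cancel and isostasy reduces to e = (Σt_1 − Σt_2) − (Σ(ρt)_1 − Σ(ρt)_2) / ρ_m.
Σt_1 = 29.82 km; Σt_2 = 21.1 km; Σ(ρt)_1 = 88.1026; Σ(ρt)_2 = 59.82718 (in km·g/cm³).
e = (29.82 − 21.1) − (88.1026 − 59.82718) / 3.35 = 0.28 km.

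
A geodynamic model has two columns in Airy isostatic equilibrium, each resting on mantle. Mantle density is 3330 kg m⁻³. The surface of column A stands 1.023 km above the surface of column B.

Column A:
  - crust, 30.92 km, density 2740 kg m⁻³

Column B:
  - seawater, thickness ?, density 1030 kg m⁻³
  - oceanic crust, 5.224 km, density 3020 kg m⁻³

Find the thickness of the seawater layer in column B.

5.75 km

Take the compensation level at the base of the deeper column (depth z_c below the surface of column A) and equate Σ ρ_i t_i down to z_c; mantle fills any gap and the z_c terms cancel.
Column A: 30.92×2740 + (z_c − 30.92)×3330
Column B: 1.023×0 + x×1030 + 5.224×3020 + (z_c − 1.023 − 5.224 − x)×3330
The z_c×3330 term appears on both sides and cancels. Collect the known terms of each column as K = Σ(ρt)_known − 3330 × (depth of known layers): K_A = 84720.8 − 3330×30.92 = −18242.8; K_B = 15776.48 − 3330×(1.023 + 5.224) = −5026.03.
Balance: K_A = K_B − x×(3330 − 1030), so x = (K_B − K_A)/(3330 − 1030) = 13216.8/2300 = 5.75 km.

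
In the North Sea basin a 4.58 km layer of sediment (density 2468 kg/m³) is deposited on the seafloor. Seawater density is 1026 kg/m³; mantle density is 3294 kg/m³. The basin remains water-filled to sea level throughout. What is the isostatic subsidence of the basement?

Submarine loading: the sediment displaces seawater, and the subsidence is in turn flooded, so s (ρ_m − ρ_w) = t (ρ_sed − ρ_w).
s = 4.58 km × (2468 − 1026) / (3294 − 1026) = 2.91 km.

2.91 km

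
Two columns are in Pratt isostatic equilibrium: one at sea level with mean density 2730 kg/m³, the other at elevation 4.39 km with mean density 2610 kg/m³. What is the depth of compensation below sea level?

ρ_ref D = ρ (D + h) → D (ρ_ref − ρ) = ρ h.
D = ρ h/(ρ_ref − ρ) = 2610 × 4.39 km/(2730 − 2610) = 95.5 km.

95.5 km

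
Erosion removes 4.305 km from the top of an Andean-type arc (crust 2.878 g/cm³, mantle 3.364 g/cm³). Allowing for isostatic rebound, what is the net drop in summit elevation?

Rebound u = e ρ_c/ρ_m = 4.305 km × 2.878/3.364 = 3.683 km.
Net surface drop = e − u = 4.305 km − 3.683 km = e (ρ_m − ρ_c)/ρ_m = 0.622 km.

0.622 km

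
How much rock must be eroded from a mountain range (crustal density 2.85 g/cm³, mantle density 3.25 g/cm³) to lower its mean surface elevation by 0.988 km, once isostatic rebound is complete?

8.03 km

Net drop Δ = e − u = e − e ρ_c/ρ_m = e (ρ_m − ρ_c)/ρ_m.
e = Δ ρ_m/(ρ_m − ρ_c) = 0.988 km × 3.25/0.4 = 8.03 km.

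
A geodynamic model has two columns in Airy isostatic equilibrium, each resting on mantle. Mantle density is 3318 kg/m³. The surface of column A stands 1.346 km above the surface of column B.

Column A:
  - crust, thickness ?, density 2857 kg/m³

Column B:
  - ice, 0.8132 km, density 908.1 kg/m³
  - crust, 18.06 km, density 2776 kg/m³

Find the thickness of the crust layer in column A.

Take the compensation level at the base of the deeper column (depth z_c below the surface of column A) and equate Σ ρ_i t_i down to z_c; mantle fills any gap and the z_c terms cancel.
Column A: x×2857 + (z_c − 0 − x)×3318
Column B: 1.346×0 + 0.8132×908.1 + 18.06×2776 + (z_c − 1.346 − 18.8732)×3318
The z_c×3318 term appears on both sides and cancels. Collect the known terms of each column as K = Σ(ρt)_known − 3318 × (depth of known layers): K_A = 0 − 3318×0 = 0; K_B = 50873.0269 − 3318×(1.346 + 18.8732) = −16214.2787.
Balance: K_A − x×(3318 − 2857) = K_B, so x = (K_A − K_B)/(3318 − 2857) = 16214.3/461 = 35.2 km.

35.2 km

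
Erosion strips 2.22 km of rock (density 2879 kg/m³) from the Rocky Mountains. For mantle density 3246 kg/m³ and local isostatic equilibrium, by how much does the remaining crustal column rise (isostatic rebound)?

Unloading: uplift u = e ρ_c/ρ_m = 2.22 km × 2879/3246 = 1.97 km.

1.97 km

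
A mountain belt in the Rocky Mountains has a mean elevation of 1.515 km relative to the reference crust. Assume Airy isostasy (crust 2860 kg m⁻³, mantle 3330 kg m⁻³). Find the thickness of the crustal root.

9.22 km

For local isostatic compensation: the weight of the topography is balanced by the buoyancy of the root, ρ_c h = (ρ_m − ρ_c) r.
r = h · ρ_c / (ρ_m − ρ_c) = 1.515 km × 2860 / (3330 − 2860) = 9.22 km.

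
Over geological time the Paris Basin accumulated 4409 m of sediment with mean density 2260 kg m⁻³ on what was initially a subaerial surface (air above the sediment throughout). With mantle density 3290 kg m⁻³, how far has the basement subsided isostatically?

3030 m

Subaerial load: s = t ρ_sed / ρ_m = 4409 m × 2260/3290 = 3030 m.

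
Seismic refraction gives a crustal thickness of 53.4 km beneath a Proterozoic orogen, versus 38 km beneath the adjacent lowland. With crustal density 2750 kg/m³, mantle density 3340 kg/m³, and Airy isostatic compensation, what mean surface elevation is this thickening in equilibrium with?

Excess crust Δ = 53.4 km − 38 km = 15.4 km, split between elevation h and root r with h + r = Δ.
Airy balance ρ_c h = (ρ_m − ρ_c) r gives r = h ρ_c/(ρ_m − ρ_c), so h (1 + ρ_c/(ρ_m − ρ_c)) = Δ, i.e. h = Δ (ρ_m − ρ_c)/ρ_m.
h = 15.4 km × 590/3340 = 2.72 km.

2.72 km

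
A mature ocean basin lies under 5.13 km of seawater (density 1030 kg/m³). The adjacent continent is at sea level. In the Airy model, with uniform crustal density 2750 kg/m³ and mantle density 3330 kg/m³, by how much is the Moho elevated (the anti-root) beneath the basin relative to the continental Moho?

15.2 km

Balancing pressure at the compensation depth: replacing crust with seawater at the top is compensated by replacing crust with mantle at the base: d (ρ_c − ρ_w) = a (ρ_m − ρ_c).
a = d (ρ_c − ρ_w)/(ρ_m − ρ_c) = 5.13 km × 1720/580 = 15.2 km.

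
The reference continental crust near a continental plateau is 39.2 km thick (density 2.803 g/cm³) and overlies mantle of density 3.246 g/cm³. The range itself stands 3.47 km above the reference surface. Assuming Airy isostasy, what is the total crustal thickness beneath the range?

64.6 km

Root depth r = h ρ_c / (ρ_m − ρ_c) = 3.47 km × 2.803 / 0.443 = 21.96 km.
Total thickness = T + h + r = 39.2 km + 3.47 km + 21.96 km = 64.6 km.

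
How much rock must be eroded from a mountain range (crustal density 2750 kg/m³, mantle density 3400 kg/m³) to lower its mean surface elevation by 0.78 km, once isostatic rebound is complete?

Net drop Δ = e − u = e − e ρ_c/ρ_m = e (ρ_m − ρ_c)/ρ_m.
e = Δ ρ_m/(ρ_m − ρ_c) = 0.78 km × 3400/650 = 4.08 km.

4.08 km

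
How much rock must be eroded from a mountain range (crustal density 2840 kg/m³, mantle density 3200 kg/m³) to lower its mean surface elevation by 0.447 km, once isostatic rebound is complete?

3.97 km

Net drop Δ = e − u = e − e ρ_c/ρ_m = e (ρ_m − ρ_c)/ρ_m.
e = Δ ρ_m/(ρ_m − ρ_c) = 0.447 km × 3200/360 = 3.97 km.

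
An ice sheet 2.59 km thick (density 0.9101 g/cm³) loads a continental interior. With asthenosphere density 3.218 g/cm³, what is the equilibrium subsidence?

0.732 km

By Archimedes' principle applied to the lithosphere: the ice load ρ_ice t is balanced by mantle displaced below, ρ_m s.
s = t ρ_ice / ρ_m = 2.59 km × 0.9101/3.218 = 0.732 km.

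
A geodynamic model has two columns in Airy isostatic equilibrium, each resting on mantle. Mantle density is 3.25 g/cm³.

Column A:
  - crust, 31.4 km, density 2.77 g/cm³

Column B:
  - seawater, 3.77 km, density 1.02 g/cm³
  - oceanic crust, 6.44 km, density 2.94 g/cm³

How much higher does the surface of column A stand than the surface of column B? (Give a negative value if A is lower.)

1.44 km

For any compensation level in the mantle, the mantle terms cancel and isostasy reduces to e = (Σt_A − Σt_B) − (Σ(ρt)_A − Σ(ρt)_B) / ρ_m.
Σt_A = 31.4 km; Σt_B = 10.21 km; Σ(ρt)_A = 86.978; Σ(ρt)_B = 22.779 (in km·g/cm³).
e = (31.4 − 10.21) − (86.978 − 22.779) / 3.25 = 1.44 km.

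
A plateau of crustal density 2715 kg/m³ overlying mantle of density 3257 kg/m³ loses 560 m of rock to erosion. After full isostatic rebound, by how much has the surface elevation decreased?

93.2 m

Rebound u = e ρ_c/ρ_m = 560 m × 2715/3257 = 466.8 m.
Net surface drop = e − u = 560 m − 466.8 m = e (ρ_m − ρ_c)/ρ_m = 93.2 m.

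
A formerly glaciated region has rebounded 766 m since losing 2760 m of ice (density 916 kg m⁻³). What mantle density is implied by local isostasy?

ρ_m = ρ_ice t / u = 916 × 2760 m/766 m = 3300 kg m⁻³.

3300 kg m⁻³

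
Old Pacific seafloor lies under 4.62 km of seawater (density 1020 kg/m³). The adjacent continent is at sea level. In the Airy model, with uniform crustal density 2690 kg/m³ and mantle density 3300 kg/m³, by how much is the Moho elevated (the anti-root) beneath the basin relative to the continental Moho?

Balancing pressure at the compensation depth: replacing crust with seawater at the top is compensated by replacing crust with mantle at the base: d (ρ_c − ρ_w) = a (ρ_m − ρ_c).
a = d (ρ_c − ρ_w)/(ρ_m − ρ_c) = 4.62 km × 1670/610 = 12.6 km.

12.6 km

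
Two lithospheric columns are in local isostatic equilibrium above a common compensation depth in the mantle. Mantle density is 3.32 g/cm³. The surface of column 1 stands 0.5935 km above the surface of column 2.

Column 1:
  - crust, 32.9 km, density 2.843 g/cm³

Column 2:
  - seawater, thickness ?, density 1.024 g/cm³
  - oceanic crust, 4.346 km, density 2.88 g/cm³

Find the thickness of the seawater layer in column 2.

Take the compensation level at the base of the deeper column (depth z_c below the surface of column 1) and equate Σ ρ_i t_i down to z_c; mantle fills any gap and the z_c terms cancel.
Column 1: 32.9×2.843 + (z_c − 32.9)×3.32
Column 2: 0.5935×0 + x×1.024 + 4.346×2.88 + (z_c − 0.5935 − 4.346 − x)×3.32
The z_c×3.32 term appears on both sides and cancels. Collect the known terms of each column as K = Σ(ρt)_known − 3.32 × (depth of known layers): K_1 = 93.5347 − 3.32×32.9 = −15.6933; K_2 = 12.51648 − 3.32×(0.5935 + 4.346) = −3.88266.
Balance: K_1 = K_2 − x×(3.32 − 1.024), so x = (K_2 − K_1)/(3.32 − 1.024) = 11.8106/2.296 = 5.14 km.

5.14 km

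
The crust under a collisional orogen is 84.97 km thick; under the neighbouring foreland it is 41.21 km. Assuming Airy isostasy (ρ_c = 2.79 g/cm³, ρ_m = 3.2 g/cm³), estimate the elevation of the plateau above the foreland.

5.61 km

Excess crust Δ = 84.97 km − 41.21 km = 43.76 km, split between elevation h and root r with h + r = Δ.
Airy balance ρ_c h = (ρ_m − ρ_c) r gives r = h ρ_c/(ρ_m − ρ_c), so h (1 + ρ_c/(ρ_m − ρ_c)) = Δ, i.e. h = Δ (ρ_m − ρ_c)/ρ_m.
h = 43.76 km × 0.41/3.2 = 5.61 km.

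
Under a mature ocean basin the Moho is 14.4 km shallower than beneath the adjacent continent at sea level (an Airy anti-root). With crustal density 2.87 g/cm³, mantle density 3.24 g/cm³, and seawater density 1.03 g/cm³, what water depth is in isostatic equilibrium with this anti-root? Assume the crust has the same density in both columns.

Replacing a thickness d of crust by seawater at the top must be balanced by replacing crust with mantle at the base: d (ρ_c − ρ_w) = a (ρ_m − ρ_c).
d = a (ρ_m − ρ_c)/(ρ_c − ρ_w) = 14.4 km × 0.37/1.84 = 2.9 km.

2.9 km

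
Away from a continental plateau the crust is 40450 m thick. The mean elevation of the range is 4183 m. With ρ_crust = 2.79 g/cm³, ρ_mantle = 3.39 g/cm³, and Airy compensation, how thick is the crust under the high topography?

64100 m

Root depth r = h ρ_c / (ρ_m − ρ_c) = 4183 m × 2.79 / 0.6 = 19450 m.
Total thickness = T + h + r = 40450 m + 4183 m + 19450 m = 64100 m.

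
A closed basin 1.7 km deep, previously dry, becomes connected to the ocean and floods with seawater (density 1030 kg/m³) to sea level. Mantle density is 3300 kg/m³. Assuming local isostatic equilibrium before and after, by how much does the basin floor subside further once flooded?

After flooding the water column is d + s deep. Its weight must equal the weight of mantle displaced by the extra subsidence s: (d + s) ρ_w = s ρ_m.
s = d ρ_w / (ρ_m − ρ_w) = 1.7 km × 1030/(3300 − 1030) = 0.771 km.

0.771 km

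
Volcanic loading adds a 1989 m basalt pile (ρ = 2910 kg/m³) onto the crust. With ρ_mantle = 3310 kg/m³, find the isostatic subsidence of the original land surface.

Subaerial loading: s = t ρ_load / ρ_m.
s = 1989 m × 2910/3310 = 1750 m.

1750 m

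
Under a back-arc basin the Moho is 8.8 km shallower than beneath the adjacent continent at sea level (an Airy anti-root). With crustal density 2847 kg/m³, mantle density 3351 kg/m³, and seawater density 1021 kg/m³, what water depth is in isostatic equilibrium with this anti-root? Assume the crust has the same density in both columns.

Replacing a thickness d of crust by seawater at the top must be balanced by replacing crust with mantle at the base: d (ρ_c − ρ_w) = a (ρ_m − ρ_c).
d = a (ρ_m − ρ_c)/(ρ_c − ρ_w) = 8.8 km × 504/1826 = 2.43 km.

2.43 km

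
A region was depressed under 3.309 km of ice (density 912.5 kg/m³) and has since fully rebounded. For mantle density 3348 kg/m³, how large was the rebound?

Removing the load lets mantle flow back in; uplift u satisfies ρ_ice t = ρ_m u.
u = t ρ_ice/ρ_m = 3.309 km × 912.5/3348 = 0.902 km.

0.902 km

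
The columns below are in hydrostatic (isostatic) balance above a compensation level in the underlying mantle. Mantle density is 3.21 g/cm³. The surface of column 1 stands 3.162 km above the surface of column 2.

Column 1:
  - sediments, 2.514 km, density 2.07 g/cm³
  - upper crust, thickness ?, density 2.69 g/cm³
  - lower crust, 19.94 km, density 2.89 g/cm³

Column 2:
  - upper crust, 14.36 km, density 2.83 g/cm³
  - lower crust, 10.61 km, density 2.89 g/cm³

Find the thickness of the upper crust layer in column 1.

Take the compensation level at the base of the deeper column (depth z_c below the surface of column 1) and equate Σ ρ_i t_i down to z_c; mantle fills any gap and the z_c terms cancel.
Column 1: 2.514×2.07 + x×2.69 + 19.94×2.89 + (z_c − 22.454 − x)×3.21
Column 2: 3.162×0 + 14.36×2.83 + 10.61×2.89 + (z_c − 3.162 − 24.97)×3.21
The z_c×3.21 term appears on both sides and cancels. Collect the known terms of each column as K = Σ(ρt)_known − 3.21 × (depth of known layers): K_1 = 62.83058 − 3.21×22.454 = −9.24676; K_2 = 71.3017 − 3.21×(3.162 + 24.97) = −19.00202.
Balance: K_1 − x×(3.21 − 2.69) = K_2, so x = (K_1 − K_2)/(3.21 − 2.69) = 9.75526/0.52 = 18.8 km.

18.8 km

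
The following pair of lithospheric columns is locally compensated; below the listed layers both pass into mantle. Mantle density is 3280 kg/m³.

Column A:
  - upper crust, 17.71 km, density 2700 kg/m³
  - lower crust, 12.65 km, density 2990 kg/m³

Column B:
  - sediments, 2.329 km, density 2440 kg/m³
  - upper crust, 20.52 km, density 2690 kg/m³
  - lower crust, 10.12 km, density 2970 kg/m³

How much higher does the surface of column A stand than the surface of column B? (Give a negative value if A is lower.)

−0.994 km

For any compensation level in the mantle, the mantle terms cancel and isostasy reduces to e = (Σt_A − Σt_B) − (Σ(ρt)_A − Σ(ρt)_B) / ρ_m.
Σt_A = 30.36 km; Σt_B = 32.969 km; Σ(ρt)_A = 85640.5; Σ(ρt)_B = 90937.96 (in km·kg/m³).
e = (30.36 − 32.969) − (85640.5 − 90937.96) / 3280 = −0.994 km.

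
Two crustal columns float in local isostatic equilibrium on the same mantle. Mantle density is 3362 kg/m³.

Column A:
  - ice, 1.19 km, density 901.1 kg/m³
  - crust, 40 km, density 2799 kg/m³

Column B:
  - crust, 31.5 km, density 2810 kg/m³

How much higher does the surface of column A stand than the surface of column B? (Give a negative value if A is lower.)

For any compensation level in the mantle, the mantle terms cancel and isostasy reduces to e = (Σt_A − Σt_B) − (Σ(ρt)_A − Σ(ρt)_B) / ρ_m.
Σt_A = 41.19 km; Σt_B = 31.5 km; Σ(ρt)_A = 113032.309; Σ(ρt)_B = 88515 (in km·kg/m³).
e = (41.19 − 31.5) − (113032.309 − 88515) / 3362 = 2.4 km.

2.4 km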